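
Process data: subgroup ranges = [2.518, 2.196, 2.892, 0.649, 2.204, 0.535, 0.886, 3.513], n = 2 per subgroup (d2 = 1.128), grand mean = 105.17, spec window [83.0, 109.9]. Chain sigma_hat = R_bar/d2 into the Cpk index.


R_bar = (2.518 + 2.196 + 2.892 + 0.649 + 2.204 + 0.535 + 0.886 + 3.513) / 8 = 1.924125
sigma = R_bar / d2 = 1.924125 / 1.128 = 1.7057846
Cp = (USL - LSL)/(6*sigma) = (109.9 - 83.0)/(6*1.7057846) = 2.6283
Cpu = (109.9 - 105.17)/(3*1.7057846) = 0.9243
Cpl = (105.17 - 83.0)/(3*1.7057846) = 4.3323
Cpk = min(Cpu, Cpl) = 0.9243

0.9243


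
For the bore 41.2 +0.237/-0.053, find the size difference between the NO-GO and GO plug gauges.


GO = nominal - lower_tol (smallest hole = maximum material condition)
GO = 41.2 - 0.053 = 41.147
NO-GO = nominal + upper_tol (largest hole = least material condition)
NO-GO = 41.2 + 0.237 = 41.437
spread = NO-GO - GO = 41.437 - 41.147 = 0.2900

0.2900


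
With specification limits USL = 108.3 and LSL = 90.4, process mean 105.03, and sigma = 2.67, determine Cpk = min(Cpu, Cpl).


Cpu = (USL - mean) / (3*sigma) = (108.3 - 105.03) / (3*2.67) = 0.4082
Cpl = (mean - LSL) / (3*sigma) = (105.03 - 90.4) / (3*2.67) = 1.8265
Cpk = min(Cpu, Cpl) = 0.4082

0.4082


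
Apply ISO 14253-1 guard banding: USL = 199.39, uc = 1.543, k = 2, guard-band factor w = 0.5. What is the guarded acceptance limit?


U = k * uc = 2 * 1.543 = 3.086
guard band g = w * U = 0.5 * 3.086 = 1.543
AL = USL - g = 199.39 - 1.543
AL = 197.8470

197.8470


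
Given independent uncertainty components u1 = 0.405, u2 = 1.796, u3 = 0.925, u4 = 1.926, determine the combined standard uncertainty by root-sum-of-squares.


uc = sqrt(0.405^2 + 1.796^2 + 0.925^2 + 1.926^2)
uc = sqrt(7.954742)
uc = 2.8204

2.8204


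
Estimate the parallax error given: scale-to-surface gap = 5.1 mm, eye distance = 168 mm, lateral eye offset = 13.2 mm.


error = h * offset / d
= 5.1 * 13.2 / 168
= 0.4007

0.4007


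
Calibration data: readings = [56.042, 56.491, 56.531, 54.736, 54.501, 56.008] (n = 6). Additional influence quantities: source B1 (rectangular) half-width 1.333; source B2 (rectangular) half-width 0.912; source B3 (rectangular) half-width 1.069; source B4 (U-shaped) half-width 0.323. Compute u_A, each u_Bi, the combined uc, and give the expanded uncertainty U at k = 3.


mean = (56.042 + 56.491 + 56.531 + 54.736 + 54.501 + 56.008) / 6 = 55.71816667
s = sqrt(sum((x - mean)^2)/(n-1)) = 0.88238164
u_A = s / sqrt(n) = 0.88238164 / sqrt(6) = 0.3602308
u_B1 = 1.333 / sqrt(3) = 0.76960791
u_B2 = 0.912 / sqrt(3) = 0.52654345
u_B3 = 1.069 / sqrt(3) = 0.61718744
u_B4 = 0.323 / sqrt(2) = 0.22839549
uc = sqrt(0.3602308^2 + 0.76960791^2 + 0.52654345^2 + 0.61718744^2 + 0.22839549^2) = 1.1968272
U = k * uc = 3 * 1.1968272
U = 3.5905

3.5905


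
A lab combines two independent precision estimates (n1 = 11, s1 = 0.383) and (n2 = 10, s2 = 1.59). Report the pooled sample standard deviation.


s_p = sqrt(((n1-1)*s1^2 + (n2-1)*s2^2) / (n1+n2-2))
numerator = (11-1)*0.383^2 + (10-1)*1.59^2 = 1.46689 + 22.7529 = 24.21979
denominator = 11 + 10 - 2 = 19
s_p^2 = 24.21979 / 19 = 1.2747258
s_p = sqrt(1.2747258) = 1.1290

1.1290


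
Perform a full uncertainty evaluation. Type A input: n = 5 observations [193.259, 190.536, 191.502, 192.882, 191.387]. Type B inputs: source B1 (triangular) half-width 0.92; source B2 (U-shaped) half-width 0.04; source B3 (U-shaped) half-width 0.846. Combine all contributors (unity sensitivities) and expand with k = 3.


mean = (193.259 + 190.536 + 191.502 + 192.882 + 191.387) / 5 = 191.9132
s = sqrt(sum((x - mean)^2)/(n-1)) = 1.1283176
u_A = s / sqrt(n) = 1.1283176 / sqrt(5) = 0.50459897
u_B1 = 0.92 / sqrt(6) = 0.37558843
u_B2 = 0.04 / sqrt(2) = 0.028284271
u_B3 = 0.846 / sqrt(2) = 0.59821234
uc = sqrt(0.50459897^2 + 0.37558843^2 + 0.028284271^2 + 0.59821234^2) = 0.86853025
U = k * uc = 3 * 0.86853025
U = 2.6056

2.6056


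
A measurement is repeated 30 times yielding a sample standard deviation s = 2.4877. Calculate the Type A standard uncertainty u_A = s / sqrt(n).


u_A = s / sqrt(n)
u_A = 2.4877 / sqrt(30)
u_A = 2.4877 / 5.4772256
u_A = 0.4542

0.4542


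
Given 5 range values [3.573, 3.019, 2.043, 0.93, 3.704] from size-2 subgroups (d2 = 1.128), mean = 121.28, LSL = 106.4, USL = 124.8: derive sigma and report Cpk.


R_bar = (3.573 + 3.019 + 2.043 + 0.93 + 3.704) / 5 = 2.6538
sigma = R_bar / d2 = 2.6538 / 1.128 = 2.3526596
Cp = (USL - LSL)/(6*sigma) = (124.8 - 106.4)/(6*2.3526596) = 1.3035
Cpu = (124.8 - 121.28)/(3*2.3526596) = 0.4987
Cpl = (121.28 - 106.4)/(3*2.3526596) = 2.1083
Cpk = min(Cpu, Cpl) = 0.4987

0.4987


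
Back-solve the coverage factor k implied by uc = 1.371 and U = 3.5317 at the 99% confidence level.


k = U / uc
k = 3.5317 / 1.371
k = 2.576

2.576


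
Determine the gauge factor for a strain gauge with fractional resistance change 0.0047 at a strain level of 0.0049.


GF = (dR/R) / epsilon
= 0.0047 / 0.0049
= 0.9592

0.9592


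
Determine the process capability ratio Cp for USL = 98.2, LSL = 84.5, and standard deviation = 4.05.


Cp = (USL - LSL) / (6 * sigma)
= (98.2 - 84.5) / (6 * 4.05)
= 13.7000 / 24.3000
= 0.5638

0.5638


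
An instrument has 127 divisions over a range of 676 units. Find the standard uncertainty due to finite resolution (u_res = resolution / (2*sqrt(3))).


resolution = range / divisions
resolution = 676 / 127 = 5.3228346
u_res = resolution / (2*sqrt(3))
u_res = 5.3228346 / 3.4641016
u_res = 1.5366

1.5366


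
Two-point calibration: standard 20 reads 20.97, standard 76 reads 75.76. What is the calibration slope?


slope = (y2 - y1) / (x2 - x1)
= (75.76 - 20.97) / (76 - 20)
= 54.7900 / 56
= 0.9784

0.9784


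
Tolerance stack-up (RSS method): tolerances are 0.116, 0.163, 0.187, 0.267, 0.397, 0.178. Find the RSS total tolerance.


RSS = sqrt(0.116^2 + 0.163^2 + 0.187^2 + 0.267^2 + 0.397^2 + 0.178^2)
= sqrt(0.335576)
= 0.5793

0.5793


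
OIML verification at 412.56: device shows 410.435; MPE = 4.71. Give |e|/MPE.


e = indication - reference = 410.435 - 412.56 = -2.1250
|e| = 2.1250
ratio = |e| / MPE = 2.1250 / 4.71
ratio = 0.4512

0.4512


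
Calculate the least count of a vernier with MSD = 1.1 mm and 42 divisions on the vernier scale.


LC = MSD / n_div
= 1.1 / 42
= 0.0262

0.0262


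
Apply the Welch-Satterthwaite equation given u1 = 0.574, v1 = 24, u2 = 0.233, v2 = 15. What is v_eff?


uc = sqrt(u1^2 + u2^2) = sqrt(0.574^2 + 0.233^2) = 0.61948769
v_eff = uc^4 / (u1^4/v1 + u2^4/v2)
= 0.61948769^4 / (0.574^4/24 + 0.233^4/15)
= 0.14727557 / 0.0047195878
v_eff = 31.2052

31.2052


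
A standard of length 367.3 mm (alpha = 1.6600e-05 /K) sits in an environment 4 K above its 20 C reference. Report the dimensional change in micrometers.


dL = L * alpha * dT
= 367.3 * 1.6600e-05 * 4
= 0.0243887 mm
dL_um = 0.0243887 * 1000 = 24.3887 um

24.3887


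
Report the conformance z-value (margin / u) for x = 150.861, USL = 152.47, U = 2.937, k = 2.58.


u = U / k = 2.937 / 2.58 = 1.1383721
margin = |USL - x| = |152.47 - 150.861| = 1.609
z = margin / u = 1.609 / 1.1383721
z = 1.4134

1.4134


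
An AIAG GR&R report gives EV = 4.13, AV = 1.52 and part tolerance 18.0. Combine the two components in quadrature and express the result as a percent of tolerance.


GRR = sqrt(EV^2 + AV^2) = sqrt(4.13^2 + 1.52^2) = 4.4008295
%GRR = GRR / tol * 100 = 4.4008295 / 18.0 * 100
%GRR = 24.4491

24.4491


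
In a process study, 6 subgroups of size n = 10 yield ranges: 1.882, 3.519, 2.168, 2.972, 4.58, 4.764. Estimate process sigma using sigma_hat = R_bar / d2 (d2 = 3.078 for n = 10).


R_bar = (1.882 + 3.519 + 2.168 + 2.972 + 4.58 + 4.764) / 6
R_bar = 19.885 / 6 = 3.3141667
sigma_hat = R_bar / d2 = 3.3141667 / 3.078 = 1.0767

1.0767


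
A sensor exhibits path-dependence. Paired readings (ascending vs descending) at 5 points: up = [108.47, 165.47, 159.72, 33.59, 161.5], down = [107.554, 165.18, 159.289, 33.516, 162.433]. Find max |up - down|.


|108.47 - 107.554| = 0.9160
|165.47 - 165.18| = 0.2900
|159.72 - 159.289| = 0.4310
|33.59 - 33.516| = 0.0740
|161.5 - 162.433| = 0.9330
hysteresis = max(diffs) = 0.9330

0.9330


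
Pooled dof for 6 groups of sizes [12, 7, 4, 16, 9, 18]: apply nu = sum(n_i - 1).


nu = sum_i (n_i - 1)
nu = ((12 - 1) + (7 - 1) + (4 - 1) + (16 - 1) + (9 - 1) + (18 - 1))
nu = 11 + 6 + 3 + 15 + 8 + 17
nu = 60

60


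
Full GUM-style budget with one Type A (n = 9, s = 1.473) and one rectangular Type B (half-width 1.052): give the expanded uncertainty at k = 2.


u_A = s / sqrt(n) = 1.473 / sqrt(9) = 0.491
u_B = half_width / sqrt(3) = 1.052 / sqrt(3) = 0.60737248
uc = sqrt(u_A^2 + u_B^2) = sqrt(0.491^2 + 0.60737248^2) = 0.78101366
U = k * uc = 2 * 0.78101366
U = 1.5620

1.5620


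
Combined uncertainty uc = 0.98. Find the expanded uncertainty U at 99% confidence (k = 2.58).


U = k * uc
U = 2.58 * 0.98
U = 2.5284

2.5284


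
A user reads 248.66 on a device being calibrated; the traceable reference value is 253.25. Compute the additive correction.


Correction = standard - reading
= 253.25 - 248.66
= 4.5900

4.5900


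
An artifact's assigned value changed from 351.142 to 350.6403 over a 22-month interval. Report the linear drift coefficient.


rate = (v2 - v1) / months
= (350.6403 - 351.142) / 22
= -0.5017 / 22
= -0.0228

-0.0228


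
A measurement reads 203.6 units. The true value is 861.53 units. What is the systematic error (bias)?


Systematic error = measured - true
= 203.6 - 861.53
= -657.9300

-657.9300


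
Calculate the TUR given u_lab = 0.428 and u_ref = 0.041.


TUR = u_lab / u_ref
= 0.428 / 0.041
= 10.4390

10.4390


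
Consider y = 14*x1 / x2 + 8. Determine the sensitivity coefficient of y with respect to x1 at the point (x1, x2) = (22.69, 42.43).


y = 14*x1 / x2 + 8
dy/dx1 = 14/x2
Evaluate at x2 = 42.43: c1 = 14 / 42.43
c1 = 0.3300

0.3300


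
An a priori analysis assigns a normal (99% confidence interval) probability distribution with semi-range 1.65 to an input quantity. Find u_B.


u_B = half_width / 2.576
u_B = 1.65 / 2.576
u_B = 0.6405

0.6405


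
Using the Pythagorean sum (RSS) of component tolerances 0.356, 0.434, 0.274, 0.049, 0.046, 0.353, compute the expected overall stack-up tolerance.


RSS = sqrt(0.356^2 + 0.434^2 + 0.274^2 + 0.049^2 + 0.046^2 + 0.353^2)
= sqrt(0.519294)
= 0.7206

0.7206


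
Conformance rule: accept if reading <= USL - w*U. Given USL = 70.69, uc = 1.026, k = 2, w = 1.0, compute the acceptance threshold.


U = k * uc = 2 * 1.026 = 2.052
guard band g = w * U = 1.0 * 2.052 = 2.052
AL = USL - g = 70.69 - 2.052
AL = 68.6380

68.6380


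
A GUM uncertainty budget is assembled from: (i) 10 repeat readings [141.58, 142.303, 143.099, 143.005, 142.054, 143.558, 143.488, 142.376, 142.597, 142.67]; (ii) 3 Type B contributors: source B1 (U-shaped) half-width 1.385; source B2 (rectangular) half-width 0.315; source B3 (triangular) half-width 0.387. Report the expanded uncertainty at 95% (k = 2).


mean = (141.58 + 142.303 + 143.099 + 143.005 + 142.054 + 143.558 + 143.488 + 142.376 + 142.597 + 142.67) / 10 = 142.673
s = sqrt(sum((x - mean)^2)/(n-1)) = 0.62785826
u_A = s / sqrt(n) = 0.62785826 / sqrt(10) = 0.19854621
u_B1 = 1.385 / sqrt(2) = 0.97934289
u_B2 = 0.315 / sqrt(3) = 0.18186533
u_B3 = 0.387 / sqrt(6) = 0.15799209
uc = sqrt(0.19854621^2 + 0.97934289^2 + 0.18186533^2 + 0.15799209^2) = 1.0278957
U = k * uc = 2 * 1.0278957
U = 2.0558

2.0558


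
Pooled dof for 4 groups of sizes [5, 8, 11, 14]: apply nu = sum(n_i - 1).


nu = sum_i (n_i - 1)
nu = ((5 - 1) + (8 - 1) + (11 - 1) + (14 - 1))
nu = 4 + 7 + 10 + 13
nu = 34

34


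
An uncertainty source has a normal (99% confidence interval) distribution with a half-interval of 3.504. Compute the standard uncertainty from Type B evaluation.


u_B = half_width / 2.576
u_B = 3.504 / 2.576
u_B = 1.3602

1.3602


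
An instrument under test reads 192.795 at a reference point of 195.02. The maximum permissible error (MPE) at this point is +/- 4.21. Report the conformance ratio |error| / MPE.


e = indication - reference = 192.795 - 195.02 = -2.2250
|e| = 2.2250
ratio = |e| / MPE = 2.2250 / 4.21
ratio = 0.5285

0.5285


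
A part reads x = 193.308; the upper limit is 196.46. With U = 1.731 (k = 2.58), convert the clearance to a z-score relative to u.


u = U / k = 1.731 / 2.58 = 0.67093023
margin = |USL - x| = |196.46 - 193.308| = 3.152
z = margin / u = 3.152 / 0.67093023
z = 4.6980

4.6980


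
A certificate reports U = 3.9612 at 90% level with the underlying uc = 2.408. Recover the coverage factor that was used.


k = U / uc
k = 3.9612 / 2.408
k = 1.645

1.645


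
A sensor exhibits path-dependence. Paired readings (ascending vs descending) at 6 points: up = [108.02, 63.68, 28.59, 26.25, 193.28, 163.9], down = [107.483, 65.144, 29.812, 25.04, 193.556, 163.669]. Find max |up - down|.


|108.02 - 107.483| = 0.5370
|63.68 - 65.144| = 1.4640
|28.59 - 29.812| = 1.2220
|26.25 - 25.04| = 1.2100
|193.28 - 193.556| = 0.2760
|163.9 - 163.669| = 0.2310
hysteresis = max(diffs) = 1.4640

1.4640


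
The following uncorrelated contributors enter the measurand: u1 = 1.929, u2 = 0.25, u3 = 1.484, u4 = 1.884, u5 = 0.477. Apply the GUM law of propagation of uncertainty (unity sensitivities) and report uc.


uc = sqrt(1.929^2 + 0.25^2 + 1.484^2 + 1.884^2 + 0.477^2)
uc = sqrt(9.762782)
uc = 3.1245

3.1245


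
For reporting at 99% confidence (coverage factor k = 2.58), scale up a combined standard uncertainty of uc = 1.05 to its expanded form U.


U = k * uc
U = 2.58 * 1.05
U = 2.7090

2.7090


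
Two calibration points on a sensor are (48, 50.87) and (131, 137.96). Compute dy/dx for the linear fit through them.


slope = (y2 - y1) / (x2 - x1)
= (137.96 - 50.87) / (131 - 48)
= 87.0900 / 83
= 1.0493

1.0493


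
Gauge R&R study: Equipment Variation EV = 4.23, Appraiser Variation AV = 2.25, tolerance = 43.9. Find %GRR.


GRR = sqrt(EV^2 + AV^2) = sqrt(4.23^2 + 2.25^2) = 4.7911794
%GRR = GRR / tol * 100 = 4.7911794 / 43.9 * 100
%GRR = 10.9138

10.9138


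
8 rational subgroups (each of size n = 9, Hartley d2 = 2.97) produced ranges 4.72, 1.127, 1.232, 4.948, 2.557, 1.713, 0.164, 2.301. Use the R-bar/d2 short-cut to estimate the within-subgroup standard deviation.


R_bar = (4.72 + 1.127 + 1.232 + 4.948 + 2.557 + 1.713 + 0.164 + 2.301) / 8
R_bar = 18.762 / 8 = 2.34525
sigma_hat = R_bar / d2 = 2.34525 / 2.97 = 0.7896

0.7896


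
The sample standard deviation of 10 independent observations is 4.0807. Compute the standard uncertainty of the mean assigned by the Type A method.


u_A = s / sqrt(n)
u_A = 4.0807 / sqrt(10)
u_A = 4.0807 / 3.1622777
u_A = 1.2904

1.2904


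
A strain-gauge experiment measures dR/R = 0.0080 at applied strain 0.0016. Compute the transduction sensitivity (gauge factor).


GF = (dR/R) / epsilon
= 0.0080 / 0.0016
= 5.0000

5.0000


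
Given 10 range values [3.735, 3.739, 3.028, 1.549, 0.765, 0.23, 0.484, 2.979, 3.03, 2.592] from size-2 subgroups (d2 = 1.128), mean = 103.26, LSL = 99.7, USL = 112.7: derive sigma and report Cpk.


R_bar = (3.735 + 3.739 + 3.028 + 1.549 + 0.765 + 0.23 + 0.484 + 2.979 + 3.03 + 2.592) / 10 = 2.2131
sigma = R_bar / d2 = 2.2131 / 1.128 = 1.9619681
Cp = (USL - LSL)/(6*sigma) = (112.7 - 99.7)/(6*1.9619681) = 1.1043
Cpu = (112.7 - 103.26)/(3*1.9619681) = 1.6038
Cpl = (103.26 - 99.7)/(3*1.9619681) = 0.6048
Cpk = min(Cpu, Cpl) = 0.6048

0.6048


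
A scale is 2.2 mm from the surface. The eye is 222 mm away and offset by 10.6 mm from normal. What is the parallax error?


error = h * offset / d
= 2.2 * 10.6 / 222
= 0.1050

0.1050


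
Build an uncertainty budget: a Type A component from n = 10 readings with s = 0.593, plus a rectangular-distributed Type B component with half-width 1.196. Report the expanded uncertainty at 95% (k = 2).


u_A = s / sqrt(n) = 0.593 / sqrt(10) = 0.18752307
u_B = half_width / sqrt(3) = 1.196 / sqrt(3) = 0.69051092
uc = sqrt(u_A^2 + u_B^2) = sqrt(0.18752307^2 + 0.69051092^2) = 0.71552095
U = k * uc = 2 * 0.71552095
U = 1.4310

1.4310


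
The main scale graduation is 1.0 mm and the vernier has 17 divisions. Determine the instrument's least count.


LC = MSD / n_div
= 1.0 / 17
= 0.0588

0.0588


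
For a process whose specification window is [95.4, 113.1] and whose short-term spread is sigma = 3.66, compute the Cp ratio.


Cp = (USL - LSL) / (6 * sigma)
= (113.1 - 95.4) / (6 * 3.66)
= 17.7000 / 21.9600
= 0.8060

0.8060


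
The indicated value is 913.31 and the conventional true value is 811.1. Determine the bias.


Systematic error = measured - true
= 913.31 - 811.1
= 102.2100

102.2100


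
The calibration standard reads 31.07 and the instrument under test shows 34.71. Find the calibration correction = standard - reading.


Correction = standard - reading
= 31.07 - 34.71
= -3.6400

-3.6400


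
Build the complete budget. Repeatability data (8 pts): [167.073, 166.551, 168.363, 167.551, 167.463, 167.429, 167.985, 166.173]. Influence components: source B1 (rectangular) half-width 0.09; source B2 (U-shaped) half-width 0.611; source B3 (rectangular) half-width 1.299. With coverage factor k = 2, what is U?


mean = (167.073 + 166.551 + 168.363 + 167.551 + 167.463 + 167.429 + 167.985 + 166.173) / 8 = 167.3235
s = sqrt(sum((x - mean)^2)/(n-1)) = 0.71550641
u_A = s / sqrt(n) = 0.71550641 / sqrt(8) = 0.25296972
u_B1 = 0.09 / sqrt(3) = 0.051961524
u_B2 = 0.611 / sqrt(2) = 0.43204224
u_B3 = 1.299 / sqrt(3) = 0.749978
uc = sqrt(0.25296972^2 + 0.051961524^2 + 0.43204224^2 + 0.749978^2) = 0.9032282
U = k * uc = 2 * 0.9032282
U = 1.8065

1.8065


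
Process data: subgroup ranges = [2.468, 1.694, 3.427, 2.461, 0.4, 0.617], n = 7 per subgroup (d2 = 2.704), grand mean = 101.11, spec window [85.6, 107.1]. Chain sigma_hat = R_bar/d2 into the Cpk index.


R_bar = (2.468 + 1.694 + 3.427 + 2.461 + 0.4 + 0.617) / 6 = 1.8445
sigma = R_bar / d2 = 1.8445 / 2.704 = 0.68213757
Cp = (USL - LSL)/(6*sigma) = (107.1 - 85.6)/(6*0.68213757) = 5.2531
Cpu = (107.1 - 101.11)/(3*0.68213757) = 2.9271
Cpl = (101.11 - 85.6)/(3*0.68213757) = 7.5791
Cpk = min(Cpu, Cpl) = 2.9271

2.9271


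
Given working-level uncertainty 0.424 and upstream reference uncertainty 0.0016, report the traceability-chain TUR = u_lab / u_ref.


TUR = u_lab / u_ref
= 0.424 / 0.0016
= 265.0000

265.0000


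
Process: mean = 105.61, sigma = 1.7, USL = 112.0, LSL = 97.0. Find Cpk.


Cpu = (USL - mean) / (3*sigma) = (112.0 - 105.61) / (3*1.7) = 1.2529
Cpl = (mean - LSL) / (3*sigma) = (105.61 - 97.0) / (3*1.7) = 1.6882
Cpk = min(Cpu, Cpl) = 1.2529

1.2529


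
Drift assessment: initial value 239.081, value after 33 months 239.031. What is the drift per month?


rate = (v2 - v1) / months
= (239.031 - 239.081) / 33
= -0.0500 / 33
= -0.0015

-0.0015


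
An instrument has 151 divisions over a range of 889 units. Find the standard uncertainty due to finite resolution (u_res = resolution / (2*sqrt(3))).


resolution = range / divisions
resolution = 889 / 151 = 5.8874172
u_res = resolution / (2*sqrt(3))
u_res = 5.8874172 / 3.4641016
u_res = 1.6996

1.6996


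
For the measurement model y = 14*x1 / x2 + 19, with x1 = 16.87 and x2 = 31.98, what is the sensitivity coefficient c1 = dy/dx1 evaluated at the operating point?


y = 14*x1 / x2 + 19
dy/dx1 = 14/x2
Evaluate at x2 = 31.98: c1 = 14 / 31.98
c1 = 0.4378

0.4378


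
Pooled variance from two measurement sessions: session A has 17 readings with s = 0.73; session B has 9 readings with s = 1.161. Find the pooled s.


s_p = sqrt(((n1-1)*s1^2 + (n2-1)*s2^2) / (n1+n2-2))
numerator = (17-1)*0.73^2 + (9-1)*1.161^2 = 8.5264 + 10.783368 = 19.309768
denominator = 17 + 9 - 2 = 24
s_p^2 = 19.309768 / 24 = 0.80457367
s_p = sqrt(0.80457367) = 0.8970

0.8970


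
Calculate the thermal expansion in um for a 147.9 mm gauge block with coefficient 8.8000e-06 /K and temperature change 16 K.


dL = L * alpha * dT
= 147.9 * 8.8000e-06 * 16
= 0.0208243 mm
dL_um = 0.0208243 * 1000 = 20.8243 um

20.8243


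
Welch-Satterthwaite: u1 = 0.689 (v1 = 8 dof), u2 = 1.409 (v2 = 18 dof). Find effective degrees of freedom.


uc = sqrt(u1^2 + u2^2) = sqrt(0.689^2 + 1.409^2) = 1.5684394
v_eff = uc^4 / (u1^4/v1 + u2^4/v2)
= 1.5684394^4 / (0.689^4/8 + 1.409^4/18)
= 6.0516106 / 0.24713337
v_eff = 24.4872

24.4872


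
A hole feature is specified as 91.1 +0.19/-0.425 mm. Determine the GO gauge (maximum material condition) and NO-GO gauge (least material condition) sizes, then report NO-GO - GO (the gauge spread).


GO = nominal - lower_tol (smallest hole = maximum material condition)
GO = 91.1 - 0.425 = 90.675
NO-GO = nominal + upper_tol (largest hole = least material condition)
NO-GO = 91.1 + 0.19 = 91.29
spread = NO-GO - GO = 91.29 - 90.675 = 0.6150

0.6150


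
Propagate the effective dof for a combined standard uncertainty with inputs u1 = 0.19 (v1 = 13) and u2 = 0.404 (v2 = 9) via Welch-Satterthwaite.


uc = sqrt(u1^2 + u2^2) = sqrt(0.19^2 + 0.404^2) = 0.44644821
v_eff = uc^4 / (u1^4/v1 + u2^4/v2)
= 0.44644821^4 / (0.19^4/13 + 0.404^4/9)
= 0.03972687 / 0.0030601872
v_eff = 12.9818

12.9818


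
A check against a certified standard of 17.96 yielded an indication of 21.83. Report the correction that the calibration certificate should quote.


Correction = standard - reading
= 17.96 - 21.83
= -3.8700

-3.8700


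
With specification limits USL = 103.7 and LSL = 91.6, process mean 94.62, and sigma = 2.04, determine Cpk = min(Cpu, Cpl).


Cpu = (USL - mean) / (3*sigma) = (103.7 - 94.62) / (3*2.04) = 1.4837
Cpl = (mean - LSL) / (3*sigma) = (94.62 - 91.6) / (3*2.04) = 0.4935
Cpk = min(Cpu, Cpl) = 0.4935

0.4935


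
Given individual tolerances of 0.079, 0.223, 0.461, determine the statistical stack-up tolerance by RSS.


RSS = sqrt(0.079^2 + 0.223^2 + 0.461^2)
= sqrt(0.268491)
= 0.5182

0.5182


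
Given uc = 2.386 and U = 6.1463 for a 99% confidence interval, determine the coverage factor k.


k = U / uc
k = 6.1463 / 2.386
k = 2.576

2.576


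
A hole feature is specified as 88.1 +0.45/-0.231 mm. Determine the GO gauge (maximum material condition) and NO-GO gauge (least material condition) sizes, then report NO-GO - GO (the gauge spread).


GO = nominal - lower_tol (smallest hole = maximum material condition)
GO = 88.1 - 0.231 = 87.869
NO-GO = nominal + upper_tol (largest hole = least material condition)
NO-GO = 88.1 + 0.45 = 88.55
spread = NO-GO - GO = 88.55 - 87.869 = 0.6810

0.6810


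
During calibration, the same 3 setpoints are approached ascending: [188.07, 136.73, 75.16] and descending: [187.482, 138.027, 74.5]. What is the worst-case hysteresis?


|188.07 - 187.482| = 0.5880
|136.73 - 138.027| = 1.2970
|75.16 - 74.5| = 0.6600
hysteresis = max(diffs) = 1.2970

1.2970


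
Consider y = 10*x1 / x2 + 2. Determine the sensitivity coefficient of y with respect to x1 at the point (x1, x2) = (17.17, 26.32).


y = 10*x1 / x2 + 2
dy/dx1 = 10/x2
Evaluate at x2 = 26.32: c1 = 10 / 26.32
c1 = 0.3799

0.3799


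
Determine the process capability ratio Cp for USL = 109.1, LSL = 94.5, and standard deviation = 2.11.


Cp = (USL - LSL) / (6 * sigma)
= (109.1 - 94.5) / (6 * 2.11)
= 14.6000 / 12.6600
= 1.1532

1.1532


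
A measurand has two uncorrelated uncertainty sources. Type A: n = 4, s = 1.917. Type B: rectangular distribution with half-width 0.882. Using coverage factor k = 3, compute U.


u_A = s / sqrt(n) = 1.917 / sqrt(4) = 0.9585
u_B = half_width / sqrt(3) = 0.882 / sqrt(3) = 0.50922294
uc = sqrt(u_A^2 + u_B^2) = sqrt(0.9585^2 + 0.50922294^2) = 1.085371
U = k * uc = 3 * 1.085371
U = 3.2561

3.2561


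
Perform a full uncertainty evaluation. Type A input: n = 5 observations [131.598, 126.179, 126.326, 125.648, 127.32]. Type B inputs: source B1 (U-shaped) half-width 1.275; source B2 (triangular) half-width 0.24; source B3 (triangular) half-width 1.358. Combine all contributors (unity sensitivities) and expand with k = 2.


mean = (131.598 + 126.179 + 126.326 + 125.648 + 127.32) / 5 = 127.4142
s = sqrt(sum((x - mean)^2)/(n-1)) = 2.4156995
u_A = s / sqrt(n) = 2.4156995 / sqrt(5) = 1.0803337
u_B1 = 1.275 / sqrt(2) = 0.90156115
u_B2 = 0.24 / sqrt(6) = 0.09797959
u_B3 = 1.358 / sqrt(6) = 0.55440118
uc = sqrt(1.0803337^2 + 0.90156115^2 + 0.09797959^2 + 0.55440118^2) = 1.5155508
U = k * uc = 2 * 1.5155508
U = 3.0311

3.0311


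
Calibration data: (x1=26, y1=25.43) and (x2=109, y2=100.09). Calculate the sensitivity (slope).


slope = (y2 - y1) / (x2 - x1)
= (100.09 - 25.43) / (109 - 26)
= 74.6600 / 83
= 0.8995

0.8995


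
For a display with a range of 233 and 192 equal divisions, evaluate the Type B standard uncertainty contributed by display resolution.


resolution = range / divisions
resolution = 233 / 192 = 1.2135417
u_res = resolution / (2*sqrt(3))
u_res = 1.2135417 / 3.4641016
u_res = 0.3503

0.3503


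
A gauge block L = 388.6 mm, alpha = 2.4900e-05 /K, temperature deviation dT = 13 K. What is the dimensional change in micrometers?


dL = L * alpha * dT
= 388.6 * 2.4900e-05 * 13
= 0.1257898 mm
dL_um = 0.1257898 * 1000 = 125.7898 um

125.7898


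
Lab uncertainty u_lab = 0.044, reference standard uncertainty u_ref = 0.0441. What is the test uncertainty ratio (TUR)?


TUR = u_lab / u_ref
= 0.044 / 0.0441
= 0.9977

0.9977


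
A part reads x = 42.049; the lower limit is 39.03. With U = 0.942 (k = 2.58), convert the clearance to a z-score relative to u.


u = U / k = 0.942 / 2.58 = 0.36511628
margin = |LSL - x| = |39.03 - 42.049| = 3.019
z = margin / u = 3.019 / 0.36511628
z = 8.2686

8.2686


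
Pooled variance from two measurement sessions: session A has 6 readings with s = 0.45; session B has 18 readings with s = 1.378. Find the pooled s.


s_p = sqrt(((n1-1)*s1^2 + (n2-1)*s2^2) / (n1+n2-2))
numerator = (6-1)*0.45^2 + (18-1)*1.378^2 = 1.0125 + 32.281028 = 33.293528
denominator = 6 + 18 - 2 = 22
s_p^2 = 33.293528 / 22 = 1.5133422
s_p = sqrt(1.5133422) = 1.2302

1.2302


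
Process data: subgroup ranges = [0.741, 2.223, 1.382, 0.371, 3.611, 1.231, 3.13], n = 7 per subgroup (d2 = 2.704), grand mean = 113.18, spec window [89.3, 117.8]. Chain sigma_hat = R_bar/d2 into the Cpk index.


R_bar = (0.741 + 2.223 + 1.382 + 0.371 + 3.611 + 1.231 + 3.13) / 7 = 1.8127143
sigma = R_bar / d2 = 1.8127143 / 2.704 = 0.67038251
Cp = (USL - LSL)/(6*sigma) = (117.8 - 89.3)/(6*0.67038251) = 7.0855
Cpu = (117.8 - 113.18)/(3*0.67038251) = 2.2972
Cpl = (113.18 - 89.3)/(3*0.67038251) = 11.8738
Cpk = min(Cpu, Cpl) = 2.2972

2.2972


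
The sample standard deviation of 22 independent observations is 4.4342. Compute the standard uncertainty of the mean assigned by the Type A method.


u_A = s / sqrt(n)
u_A = 4.4342 / sqrt(22)
u_A = 4.4342 / 4.6904158
u_A = 0.9454

0.9454


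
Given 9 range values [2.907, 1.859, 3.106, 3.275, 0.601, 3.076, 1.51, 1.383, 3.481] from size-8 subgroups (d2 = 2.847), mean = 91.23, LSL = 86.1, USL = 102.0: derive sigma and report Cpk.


R_bar = (2.907 + 1.859 + 3.106 + 3.275 + 0.601 + 3.076 + 1.51 + 1.383 + 3.481) / 9 = 2.3553333
sigma = R_bar / d2 = 2.3553333 / 2.847 = 0.82730358
Cp = (USL - LSL)/(6*sigma) = (102.0 - 86.1)/(6*0.82730358) = 3.2032
Cpu = (102.0 - 91.23)/(3*0.82730358) = 4.3394
Cpl = (91.23 - 86.1)/(3*0.82730358) = 2.0670
Cpk = min(Cpu, Cpl) = 2.0670

2.0670


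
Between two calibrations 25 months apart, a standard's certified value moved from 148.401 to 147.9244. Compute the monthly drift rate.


rate = (v2 - v1) / months
= (147.9244 - 148.401) / 25
= -0.4766 / 25
= -0.0191

-0.0191


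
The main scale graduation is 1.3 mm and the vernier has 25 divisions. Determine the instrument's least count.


LC = MSD / n_div
= 1.3 / 25
= 0.0520

0.0520


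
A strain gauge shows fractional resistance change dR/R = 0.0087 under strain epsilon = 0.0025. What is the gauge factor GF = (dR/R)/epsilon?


GF = (dR/R) / epsilon
= 0.0087 / 0.0025
= 3.4800

3.4800


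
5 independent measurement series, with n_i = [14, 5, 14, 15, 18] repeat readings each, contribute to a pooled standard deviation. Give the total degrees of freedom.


nu = sum_i (n_i - 1)
nu = ((14 - 1) + (5 - 1) + (14 - 1) + (15 - 1) + (18 - 1))
nu = 13 + 4 + 13 + 14 + 17
nu = 61

61


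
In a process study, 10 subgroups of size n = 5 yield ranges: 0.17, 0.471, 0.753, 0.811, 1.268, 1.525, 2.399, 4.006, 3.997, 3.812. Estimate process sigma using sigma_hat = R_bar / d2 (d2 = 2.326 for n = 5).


R_bar = (0.17 + 0.471 + 0.753 + 0.811 + 1.268 + 1.525 + 2.399 + 4.006 + 3.997 + 3.812) / 10
R_bar = 19.212 / 10 = 1.9212
sigma_hat = R_bar / d2 = 1.9212 / 2.326 = 0.8260

0.8260


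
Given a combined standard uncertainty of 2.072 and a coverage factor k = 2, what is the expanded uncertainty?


U = k * uc
U = 2 * 2.072
U = 4.1440

4.1440


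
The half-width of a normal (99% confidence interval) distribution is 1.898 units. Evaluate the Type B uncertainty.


u_B = half_width / 2.576
u_B = 1.898 / 2.576
u_B = 0.7368

0.7368


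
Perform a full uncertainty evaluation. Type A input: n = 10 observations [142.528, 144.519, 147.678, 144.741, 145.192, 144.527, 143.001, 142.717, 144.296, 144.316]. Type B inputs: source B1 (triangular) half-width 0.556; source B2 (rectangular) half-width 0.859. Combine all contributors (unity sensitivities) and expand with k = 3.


mean = (142.528 + 144.519 + 147.678 + 144.741 + 145.192 + 144.527 + 143.001 + 142.717 + 144.296 + 144.316) / 10 = 144.3515
s = sqrt(sum((x - mean)^2)/(n-1)) = 1.4835222
u_A = s / sqrt(n) = 1.4835222 / sqrt(10) = 0.46913091
u_B1 = 0.556 / sqrt(6) = 0.22698605
u_B2 = 0.859 / sqrt(3) = 0.49594388
uc = sqrt(0.46913091^2 + 0.22698605^2 + 0.49594388^2) = 0.71942116
U = k * uc = 3 * 0.71942116
U = 2.1583

2.1583


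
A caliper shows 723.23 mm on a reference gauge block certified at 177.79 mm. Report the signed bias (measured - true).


Systematic error = measured - true
= 723.23 - 177.79
= 545.4400

545.4400


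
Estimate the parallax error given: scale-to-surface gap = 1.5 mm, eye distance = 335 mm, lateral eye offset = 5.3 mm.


error = h * offset / d
= 1.5 * 5.3 / 335
= 0.0237

0.0237


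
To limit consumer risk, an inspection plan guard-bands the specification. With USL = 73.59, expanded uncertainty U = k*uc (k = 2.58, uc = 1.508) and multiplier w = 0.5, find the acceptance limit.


U = k * uc = 2.58 * 1.508 = 3.89064
guard band g = w * U = 0.5 * 3.89064 = 1.94532
AL = USL - g = 73.59 - 1.94532
AL = 71.6447

71.6447


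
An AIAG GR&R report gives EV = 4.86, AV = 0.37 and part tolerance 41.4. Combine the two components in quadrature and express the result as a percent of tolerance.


GRR = sqrt(EV^2 + AV^2) = sqrt(4.86^2 + 0.37^2) = 4.874064
%GRR = GRR / tol * 100 = 4.874064 / 41.4 * 100
%GRR = 11.7731

11.7731


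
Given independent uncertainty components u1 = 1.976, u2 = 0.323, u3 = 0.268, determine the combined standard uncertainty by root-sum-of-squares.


uc = sqrt(1.976^2 + 0.323^2 + 0.268^2)
uc = sqrt(4.080729)
uc = 2.0201

2.0201


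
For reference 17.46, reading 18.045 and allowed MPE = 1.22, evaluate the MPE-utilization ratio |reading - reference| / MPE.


e = indication - reference = 18.045 - 17.46 = 0.5850
|e| = 0.5850
ratio = |e| / MPE = 0.5850 / 1.22
ratio = 0.4795

0.4795


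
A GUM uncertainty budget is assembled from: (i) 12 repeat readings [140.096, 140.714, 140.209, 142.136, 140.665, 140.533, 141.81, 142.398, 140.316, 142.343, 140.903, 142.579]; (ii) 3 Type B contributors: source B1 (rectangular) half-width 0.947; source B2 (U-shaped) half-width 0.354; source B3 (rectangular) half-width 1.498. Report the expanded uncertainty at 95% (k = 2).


mean = (140.096 + 140.714 + 140.209 + 142.136 + 140.665 + 140.533 + 141.81 + 142.398 + 140.316 + 142.343 + 140.903 + 142.579) / 12 = 141.2251667
s = sqrt(sum((x - mean)^2)/(n-1)) = 0.9497254
u_A = s / sqrt(n) = 0.9497254 / sqrt(12) = 0.27416211
u_B1 = 0.947 / sqrt(3) = 0.5467507
u_B2 = 0.354 / sqrt(2) = 0.2503158
u_B3 = 1.498 / sqrt(3) = 0.8648707
uc = sqrt(0.27416211^2 + 0.5467507^2 + 0.2503158^2 + 0.8648707^2) = 1.088467
U = k * uc = 2 * 1.088467
U = 2.1769

2.1769


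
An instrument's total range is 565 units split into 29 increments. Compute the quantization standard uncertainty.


resolution = range / divisions
resolution = 565 / 29 = 19.482759
u_res = resolution / (2*sqrt(3))
u_res = 19.482759 / 3.4641016
u_res = 5.6242

5.6242


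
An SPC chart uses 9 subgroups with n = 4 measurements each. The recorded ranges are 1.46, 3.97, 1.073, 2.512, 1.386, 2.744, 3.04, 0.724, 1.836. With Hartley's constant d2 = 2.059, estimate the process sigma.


R_bar = (1.46 + 3.97 + 1.073 + 2.512 + 1.386 + 2.744 + 3.04 + 0.724 + 1.836) / 9
R_bar = 18.745 / 9 = 2.0827778
sigma_hat = R_bar / d2 = 2.0827778 / 2.059 = 1.0115

1.0115


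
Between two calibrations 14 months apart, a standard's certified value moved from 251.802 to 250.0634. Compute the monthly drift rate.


rate = (v2 - v1) / months
= (250.0634 - 251.802) / 14
= -1.7386 / 14
= -0.1242

-0.1242


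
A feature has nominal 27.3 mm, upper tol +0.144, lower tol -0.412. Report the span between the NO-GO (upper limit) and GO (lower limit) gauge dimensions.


GO = nominal - lower_tol (smallest hole = maximum material condition)
GO = 27.3 - 0.412 = 26.888
NO-GO = nominal + upper_tol (largest hole = least material condition)
NO-GO = 27.3 + 0.144 = 27.444
spread = NO-GO - GO = 27.444 - 26.888 = 0.5560

0.5560


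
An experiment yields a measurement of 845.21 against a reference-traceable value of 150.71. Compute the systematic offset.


Systematic error = measured - true
= 845.21 - 150.71
= 694.5000

694.5000


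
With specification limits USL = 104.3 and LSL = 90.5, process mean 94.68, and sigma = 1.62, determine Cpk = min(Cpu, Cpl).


Cpu = (USL - mean) / (3*sigma) = (104.3 - 94.68) / (3*1.62) = 1.9794
Cpl = (mean - LSL) / (3*sigma) = (94.68 - 90.5) / (3*1.62) = 0.8601
Cpk = min(Cpu, Cpl) = 0.8601

0.8601


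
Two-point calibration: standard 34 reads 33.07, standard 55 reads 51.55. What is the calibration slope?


slope = (y2 - y1) / (x2 - x1)
= (51.55 - 33.07) / (55 - 34)
= 18.4800 / 21
= 0.8800

0.8800


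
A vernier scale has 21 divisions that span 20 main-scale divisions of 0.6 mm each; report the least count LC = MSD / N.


LC = MSD / n_div
= 0.6 / 21
= 0.0286

0.0286


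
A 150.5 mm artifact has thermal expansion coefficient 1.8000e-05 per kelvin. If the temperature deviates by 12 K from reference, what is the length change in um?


dL = L * alpha * dT
= 150.5 * 1.8000e-05 * 12
= 0.0325080 mm
dL_um = 0.0325080 * 1000 = 32.5080 um

32.5080


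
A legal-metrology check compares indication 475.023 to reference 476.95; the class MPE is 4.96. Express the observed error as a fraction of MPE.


e = indication - reference = 475.023 - 476.95 = -1.9270
|e| = 1.9270
ratio = |e| / MPE = 1.9270 / 4.96
ratio = 0.3885

0.3885


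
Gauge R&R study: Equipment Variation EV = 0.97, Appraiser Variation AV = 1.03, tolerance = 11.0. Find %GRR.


GRR = sqrt(EV^2 + AV^2) = sqrt(0.97^2 + 1.03^2) = 1.4148498
%GRR = GRR / tol * 100 = 1.4148498 / 11.0 * 100
%GRR = 12.8623

12.8623


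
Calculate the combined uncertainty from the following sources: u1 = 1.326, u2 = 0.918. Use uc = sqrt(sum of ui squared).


uc = sqrt(1.326^2 + 0.918^2)
uc = sqrt(2.601)
uc = 1.6128

1.6128


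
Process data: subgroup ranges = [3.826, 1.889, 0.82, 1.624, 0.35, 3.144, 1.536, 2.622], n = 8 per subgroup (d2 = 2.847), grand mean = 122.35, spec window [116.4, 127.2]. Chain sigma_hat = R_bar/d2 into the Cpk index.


R_bar = (3.826 + 1.889 + 0.82 + 1.624 + 0.35 + 3.144 + 1.536 + 2.622) / 8 = 1.976375
sigma = R_bar / d2 = 1.976375 / 2.847 = 0.69419564
Cp = (USL - LSL)/(6*sigma) = (127.2 - 116.4)/(6*0.69419564) = 2.5929
Cpu = (127.2 - 122.35)/(3*0.69419564) = 2.3288
Cpl = (122.35 - 116.4)/(3*0.69419564) = 2.8570
Cpk = min(Cpu, Cpl) = 2.3288

2.3288


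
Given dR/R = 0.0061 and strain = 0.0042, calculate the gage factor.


GF = (dR/R) / epsilon
= 0.0061 / 0.0042
= 1.4524

1.4524


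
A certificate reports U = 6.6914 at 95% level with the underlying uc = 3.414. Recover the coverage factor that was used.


k = U / uc
k = 6.6914 / 3.414
k = 1.96

1.96


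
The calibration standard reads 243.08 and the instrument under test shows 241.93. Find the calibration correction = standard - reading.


Correction = standard - reading
= 243.08 - 241.93
= 1.1500

1.1500


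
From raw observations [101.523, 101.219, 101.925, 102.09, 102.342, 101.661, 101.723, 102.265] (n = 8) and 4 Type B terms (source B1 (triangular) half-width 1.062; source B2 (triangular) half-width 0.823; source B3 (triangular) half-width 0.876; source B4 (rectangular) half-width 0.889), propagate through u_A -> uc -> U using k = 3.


mean = (101.523 + 101.219 + 101.925 + 102.09 + 102.342 + 101.661 + 101.723 + 102.265) / 8 = 101.8435
s = sqrt(sum((x - mean)^2)/(n-1)) = 0.38435772
u_A = s / sqrt(n) = 0.38435772 / sqrt(8) = 0.13589098
u_B1 = 1.062 / sqrt(6) = 0.43355968
u_B2 = 0.823 / sqrt(6) = 0.33598834
u_B3 = 0.876 / sqrt(6) = 0.3576255
u_B4 = 0.889 / sqrt(3) = 0.51326439
uc = sqrt(0.13589098^2 + 0.43355968^2 + 0.33598834^2 + 0.3576255^2 + 0.51326439^2) = 0.8430094
U = k * uc = 3 * 0.8430094
U = 2.5290

2.5290


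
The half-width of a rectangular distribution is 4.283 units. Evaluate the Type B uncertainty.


u_B = half_width / sqrt(3)
u_B = 4.283 / 1.7320508
u_B = 2.4728

2.4728


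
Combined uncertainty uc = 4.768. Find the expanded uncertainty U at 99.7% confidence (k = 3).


U = k * uc
U = 3 * 4.768
U = 14.3040

14.3040


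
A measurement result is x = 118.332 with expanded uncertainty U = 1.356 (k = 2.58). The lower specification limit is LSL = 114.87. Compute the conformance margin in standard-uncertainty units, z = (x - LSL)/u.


u = U / k = 1.356 / 2.58 = 0.5255814
margin = |LSL - x| = |114.87 - 118.332| = 3.462
z = margin / u = 3.462 / 0.5255814
z = 6.5870

6.5870


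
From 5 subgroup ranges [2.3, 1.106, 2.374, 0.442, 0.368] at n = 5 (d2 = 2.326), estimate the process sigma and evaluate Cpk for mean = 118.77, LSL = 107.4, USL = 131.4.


R_bar = (2.3 + 1.106 + 2.374 + 0.442 + 0.368) / 5 = 1.318
sigma = R_bar / d2 = 1.318 / 2.326 = 0.56663801
Cp = (USL - LSL)/(6*sigma) = (131.4 - 107.4)/(6*0.56663801) = 7.0592
Cpu = (131.4 - 118.77)/(3*0.56663801) = 7.4298
Cpl = (118.77 - 107.4)/(3*0.56663801) = 6.6886
Cpk = min(Cpu, Cpl) = 6.6886

6.6886


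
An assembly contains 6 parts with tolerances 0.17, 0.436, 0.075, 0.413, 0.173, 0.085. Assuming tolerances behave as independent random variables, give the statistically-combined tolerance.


RSS = sqrt(0.17^2 + 0.436^2 + 0.075^2 + 0.413^2 + 0.173^2 + 0.085^2)
= sqrt(0.432344)
= 0.6575

0.6575


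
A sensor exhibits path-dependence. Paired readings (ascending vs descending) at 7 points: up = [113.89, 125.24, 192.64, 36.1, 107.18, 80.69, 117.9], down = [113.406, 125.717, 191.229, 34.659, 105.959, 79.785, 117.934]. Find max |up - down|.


|113.89 - 113.406| = 0.4840
|125.24 - 125.717| = 0.4770
|192.64 - 191.229| = 1.4110
|36.1 - 34.659| = 1.4410
|107.18 - 105.959| = 1.2210
|80.69 - 79.785| = 0.9050
|117.9 - 117.934| = 0.0340
hysteresis = max(diffs) = 1.4410

1.4410


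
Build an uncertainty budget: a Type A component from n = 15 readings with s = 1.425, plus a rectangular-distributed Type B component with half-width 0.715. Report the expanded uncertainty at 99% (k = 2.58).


u_A = s / sqrt(n) = 1.425 / sqrt(15) = 0.36793342
u_B = half_width / sqrt(3) = 0.715 / sqrt(3) = 0.41280544
uc = sqrt(u_A^2 + u_B^2) = sqrt(0.36793342^2 + 0.41280544^2) = 0.55297679
U = k * uc = 2.58 * 0.55297679
U = 1.4267

1.4267


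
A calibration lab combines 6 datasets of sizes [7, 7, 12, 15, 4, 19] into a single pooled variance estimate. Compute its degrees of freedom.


nu = sum_i (n_i - 1)
nu = ((7 - 1) + (7 - 1) + (12 - 1) + (15 - 1) + (4 - 1) + (19 - 1))
nu = 6 + 6 + 11 + 14 + 3 + 18
nu = 58

58
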